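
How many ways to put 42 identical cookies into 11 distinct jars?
C(42+11-1, 11-1) = C(52, 10) = 15820024220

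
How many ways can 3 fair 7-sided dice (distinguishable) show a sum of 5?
Coefficient of x^5 in (x + x² + ... + x^7)^3. By inclusion-exclusion on dice exceeding 7: Σ_j (-1)^j C(3,j)·C(5-1-7j, 2) = C(3,0)·C(4,2) = 1·6 = 6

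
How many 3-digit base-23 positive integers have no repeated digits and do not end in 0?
Last digit: 22 nonzero choices. First digit: 21 (nonzero, ≠last). Middle 1: P(21,1) = 21. Total = 9702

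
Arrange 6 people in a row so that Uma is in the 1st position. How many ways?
Fix one position: (6-1)! = 120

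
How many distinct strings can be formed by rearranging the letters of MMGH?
4! / (1! × 2! × 1!) = 12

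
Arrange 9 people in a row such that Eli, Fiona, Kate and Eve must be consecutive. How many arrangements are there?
Treat the 4 as one block: (9-4+1)! × 4! = 720 × 24 = 17280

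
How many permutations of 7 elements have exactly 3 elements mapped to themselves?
Choose the 3 fixed points C(7,3) = 35, derange the rest: !4 = Σ_{j=0}^{4} (-1)^j·4!/j! = 24 - 24 + 12 - 4 + 1 = 9. Product = 35 × 9 = 315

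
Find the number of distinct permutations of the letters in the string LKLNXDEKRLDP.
12! / (1! × 2! × 1! × 1! × 2! × 3! × 1! × 1!) = 19958400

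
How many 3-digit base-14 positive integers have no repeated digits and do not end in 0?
Last digit: 13 nonzero choices. First digit: 12 (nonzero, ≠last). Middle 1: P(12,1) = 12. Total = 1872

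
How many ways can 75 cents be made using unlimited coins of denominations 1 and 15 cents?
Coefficient of x^75 in 1/(1-x^1) · 1/(1-x^15). Use j coins of 15 for j = 0..⌊75/15⌋ = 5, the rest in 1s: 5 + 1 = 6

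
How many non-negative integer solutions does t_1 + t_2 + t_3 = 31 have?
C(31+3-1, 3-1) = C(33, 2) = 528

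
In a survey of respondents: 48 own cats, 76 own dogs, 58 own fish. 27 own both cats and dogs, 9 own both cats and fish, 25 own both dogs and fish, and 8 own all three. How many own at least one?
|A∪B∪C| = 48+76+58-27-9-25+8 = 129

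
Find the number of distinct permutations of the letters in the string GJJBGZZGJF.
10! / (3! × 1! × 1! × 3! × 2!) = 50400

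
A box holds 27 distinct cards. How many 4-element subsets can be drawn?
C(27,4) = 27!/(4!×23!) = 17550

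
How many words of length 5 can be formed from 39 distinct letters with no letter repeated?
P(39,5) = 39!/(39-5)! = 69090840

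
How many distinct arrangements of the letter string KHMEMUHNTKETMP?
14! / (2! × 1! × 2! × 2! × 3! × 2! × 1! × 1!) = 908107200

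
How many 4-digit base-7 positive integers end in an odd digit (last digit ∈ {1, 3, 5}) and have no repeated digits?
Last∈{1,3,5}. Last=0: 0. Last nonzero: 3×5×P(5,2) = 300. Total = 300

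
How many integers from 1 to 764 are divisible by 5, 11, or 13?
⌊764/5⌋+⌊764/11⌋+⌊764/13⌋ - ⌊764/55⌋-⌊764/65⌋-⌊764/143⌋ + ⌊764/715⌋ = 152+69+58 - 13-11-5 + 1 = 251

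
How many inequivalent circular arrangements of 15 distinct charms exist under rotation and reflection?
(15-1)!/2 = 87178291200/2 = 43589145600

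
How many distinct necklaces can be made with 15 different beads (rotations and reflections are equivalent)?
(15-1)!/2 = 87178291200/2 = 43589145600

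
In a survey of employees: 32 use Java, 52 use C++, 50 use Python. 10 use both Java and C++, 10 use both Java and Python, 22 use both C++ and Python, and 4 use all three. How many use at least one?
|A∪B∪C| = 32+52+50-10-10-22+4 = 96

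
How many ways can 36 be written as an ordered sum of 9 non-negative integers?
C(36+9-1, 9-1) = C(44, 8) = 177232627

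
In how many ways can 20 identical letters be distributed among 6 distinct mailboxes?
C(20+6-1, 6-1) = C(25, 5) = 53130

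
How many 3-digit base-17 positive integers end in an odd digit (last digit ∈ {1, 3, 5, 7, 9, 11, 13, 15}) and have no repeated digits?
Last∈{1,3,5,7,9,11,13,15}. Last=0: 0. Last nonzero: 8×15×P(15,1) = 1800. Total = 1800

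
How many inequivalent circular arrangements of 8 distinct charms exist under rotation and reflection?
(8-1)!/2 = 5040/2 = 2520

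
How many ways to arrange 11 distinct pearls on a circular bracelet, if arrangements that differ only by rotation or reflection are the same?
(11-1)!/2 = 3628800/2 = 1814400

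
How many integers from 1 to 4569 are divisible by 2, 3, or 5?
⌊4569/2⌋+⌊4569/3⌋+⌊4569/5⌋ - ⌊4569/6⌋-⌊4569/10⌋-⌊4569/15⌋ + ⌊4569/30⌋ = 2284+1523+913 - 761-456-304 + 152 = 3351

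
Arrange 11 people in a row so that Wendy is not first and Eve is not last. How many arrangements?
By inclusion-exclusion: 11! - 2×(11-1)! + (11-2)! = 39916800 - 7257600 + 362880 = 33022080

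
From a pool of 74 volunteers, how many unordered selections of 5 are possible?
C(74,5) = 74!/(5!×69!) = 16108764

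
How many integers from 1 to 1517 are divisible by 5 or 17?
⌊1517/5⌋ + ⌊1517/17⌋ - ⌊1517/85⌋ = 303 + 89 - 17 = 375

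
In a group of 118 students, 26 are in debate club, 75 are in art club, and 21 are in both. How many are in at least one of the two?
|A∪B| = |A| + |B| - |A∩B| = 26 + 75 - 21 = 80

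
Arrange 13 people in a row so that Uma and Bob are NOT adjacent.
Total - adjacent = 13! - (13-1)!×2 = 6227020800 - 958003200 = 5269017600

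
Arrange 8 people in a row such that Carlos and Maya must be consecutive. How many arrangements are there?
Treat the 2 as one block: (8-2+1)! × 2! = 5040 × 2 = 10080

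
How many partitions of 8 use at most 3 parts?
By conjugation, equals partitions of 8 into parts ≤ 3. Let r_j(i) = number of partitions of i into parts ≤ j, for i = 0..8. r_1(i) = 1 for all i; r_j(i) = r_{j-1}(i) + r_j(i-j). Rows j = 2..3: ≤2: 1 1 2 2 3 3 4 4 5; ≤3: 1 1 2 3 4 5 7 8 10. r_3(8) = 10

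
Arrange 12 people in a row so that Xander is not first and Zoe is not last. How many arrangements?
By inclusion-exclusion: 12! - 2×(12-1)! + (12-2)! = 479001600 - 79833600 + 3628800 = 402796800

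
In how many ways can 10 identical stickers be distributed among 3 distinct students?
C(10+3-1, 3-1) = C(12, 2) = 66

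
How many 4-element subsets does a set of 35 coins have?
C(35,4) = 35!/(4!×31!) = 52360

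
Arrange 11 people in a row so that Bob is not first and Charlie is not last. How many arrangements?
By inclusion-exclusion: 11! - 2×(11-1)! + (11-2)! = 39916800 - 7257600 + 362880 = 33022080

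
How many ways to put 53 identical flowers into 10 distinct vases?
C(53+10-1, 10-1) = C(62, 9) = 20286591270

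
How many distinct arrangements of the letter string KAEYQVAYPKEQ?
12! / (2! × 2! × 2! × 2! × 1! × 2! × 1!) = 14968800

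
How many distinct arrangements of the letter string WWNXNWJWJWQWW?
13! / (2! × 1! × 2! × 1! × 7!) = 308880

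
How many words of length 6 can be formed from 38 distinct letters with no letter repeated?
P(38,6) = 38!/(38-6)! = 1987690320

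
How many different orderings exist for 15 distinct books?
15! = 1307674368000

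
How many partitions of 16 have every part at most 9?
Let r_j(i) = number of partitions of i into parts ≤ j, for i = 0..16. r_1(i) = 1 for all i; r_j(i) = r_{j-1}(i) + r_j(i-j). Rows j = 2..9: ≤2: 1 1 2 2 3 3 4 4 5 5 6 6 7 7 8 8 9; ≤3: 1 1 2 3 4 5 7 8 10 12 14 16 19 21 24 27 30; ≤4: 1 1 2 3 5 6 9 11 15 18 23 27 34 39 47 54 64; ≤5: 1 1 2 3 5 7 10 13 18 23 30 37 47 57 70 84 101; ≤6: 1 1 2 3 5 7 11 14 20 26 35 44 58 71 90 110 136; ≤7: 1 1 2 3 5 7 11 15 21 28 38 49 65 82 105 131 164; ≤8: 1 1 2 3 5 7 11 15 22 29 40 52 70 89 116 146 186; ≤9: 1 1 2 3 5 7 11 15 22 30 41 54 73 94 123 157 201. r_9(16) = 201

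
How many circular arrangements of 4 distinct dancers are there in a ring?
Circular: fix one position, arrange the rest. (4-1)! = 6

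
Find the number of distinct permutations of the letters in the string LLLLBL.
6! / (1! × 5!) = 6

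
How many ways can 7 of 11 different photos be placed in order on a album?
P(11,7) = 11!/(11-7)! = 1663200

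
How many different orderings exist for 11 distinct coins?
11! = 39916800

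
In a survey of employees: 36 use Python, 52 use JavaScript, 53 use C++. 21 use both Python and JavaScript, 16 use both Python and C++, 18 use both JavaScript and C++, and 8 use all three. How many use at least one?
|A∪B∪C| = 36+52+53-21-16-18+8 = 94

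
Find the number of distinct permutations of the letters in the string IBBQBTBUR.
9! / (1! × 1! × 1! × 1! × 1! × 4!) = 15120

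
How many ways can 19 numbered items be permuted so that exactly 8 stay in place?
Choose the 8 fixed points C(19,8) = 75582, derange the rest: !11 = Σ_{j=0}^{11} (-1)^j·11!/j! = 39916800 - 39916800 + 19958400 - 6652800 + 1663200 - 332640 + 55440 - 7920 + 990 - 110 + 11 - 1 = 14684570. Product = 75582 × 14684570 = 1109889169740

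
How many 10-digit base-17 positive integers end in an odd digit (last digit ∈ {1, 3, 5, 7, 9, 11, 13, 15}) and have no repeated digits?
Last∈{1,3,5,7,9,11,13,15}. Last=0: 0. Last nonzero: 8×15×P(15,8) = 31135104000. Total = 31135104000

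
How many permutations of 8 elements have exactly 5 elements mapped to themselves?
Choose the 5 fixed points C(8,5) = 56, derange the rest: !3 = Σ_{j=0}^{3} (-1)^j·3!/j! = 6 - 6 + 3 - 1 = 2. Product = 56 × 2 = 112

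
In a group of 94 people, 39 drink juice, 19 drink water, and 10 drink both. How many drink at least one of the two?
|A∪B| = |A| + |B| - |A∩B| = 39 + 19 - 10 = 48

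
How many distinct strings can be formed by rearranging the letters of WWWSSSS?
7! / (3! × 4!) = 35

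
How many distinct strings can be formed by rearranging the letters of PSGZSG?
6! / (2! × 1! × 2! × 1!) = 180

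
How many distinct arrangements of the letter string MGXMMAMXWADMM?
13! / (2! × 6! × 1! × 1! × 2! × 1!) = 2162160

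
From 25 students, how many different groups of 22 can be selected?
C(25,22) = 25!/(22!×3!) = 2300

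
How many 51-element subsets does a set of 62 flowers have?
C(62,51) = 62!/(51!×11!) = 508271323092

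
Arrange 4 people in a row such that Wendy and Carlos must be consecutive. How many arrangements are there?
Treat the 2 as one block: (4-2+1)! × 2! = 6 × 2 = 12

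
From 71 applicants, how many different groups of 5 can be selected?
C(71,5) = 71!/(5!×66!) = 13019909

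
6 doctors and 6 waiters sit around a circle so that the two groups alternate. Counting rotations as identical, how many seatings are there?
Fix one of the doctors: (6-1)! ways for the remaining doctors, × 6! ways for the waiters = 120 × 720 = 86400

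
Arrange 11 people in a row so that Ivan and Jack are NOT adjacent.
Total - adjacent = 11! - (11-1)!×2 = 39916800 - 7257600 = 32659200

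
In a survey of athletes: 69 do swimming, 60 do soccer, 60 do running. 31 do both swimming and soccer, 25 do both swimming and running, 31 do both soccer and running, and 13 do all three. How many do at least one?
|A∪B∪C| = 69+60+60-31-25-31+13 = 115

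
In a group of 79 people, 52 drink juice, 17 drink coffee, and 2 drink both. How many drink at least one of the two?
|A∪B| = |A| + |B| - |A∩B| = 52 + 17 - 2 = 67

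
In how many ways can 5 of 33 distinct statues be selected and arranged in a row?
P(33,5) = 33!/(33-5)! = 28480320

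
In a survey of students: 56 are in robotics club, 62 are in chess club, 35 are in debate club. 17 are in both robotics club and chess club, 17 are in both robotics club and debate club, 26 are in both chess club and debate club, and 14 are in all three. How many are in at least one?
|A∪B∪C| = 56+62+35-17-17-26+14 = 107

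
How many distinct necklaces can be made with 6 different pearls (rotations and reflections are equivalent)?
(6-1)!/2 = 120/2 = 60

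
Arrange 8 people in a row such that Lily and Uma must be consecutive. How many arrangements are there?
Treat the 2 as one block: (8-2+1)! × 2! = 5040 × 2 = 10080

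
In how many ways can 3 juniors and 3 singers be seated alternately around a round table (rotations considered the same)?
Fix one of the juniors: (3-1)! ways for the remaining juniors, × 3! ways for the singers = 2 × 6 = 12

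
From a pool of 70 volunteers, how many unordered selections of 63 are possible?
C(70,63) = 70!/(63!×7!) = 1198774720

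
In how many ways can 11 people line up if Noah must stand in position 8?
Fix one position: (11-1)! = 3628800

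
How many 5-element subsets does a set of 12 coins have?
C(12,5) = 12!/(5!×7!) = 792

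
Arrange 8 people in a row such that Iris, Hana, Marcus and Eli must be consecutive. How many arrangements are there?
Treat the 4 as one block: (8-4+1)! × 4! = 120 × 24 = 2880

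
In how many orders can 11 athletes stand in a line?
11! = 39916800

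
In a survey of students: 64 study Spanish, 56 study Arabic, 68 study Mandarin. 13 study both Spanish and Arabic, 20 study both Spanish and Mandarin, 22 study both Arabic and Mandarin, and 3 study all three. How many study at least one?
|A∪B∪C| = 64+56+68-13-20-22+3 = 136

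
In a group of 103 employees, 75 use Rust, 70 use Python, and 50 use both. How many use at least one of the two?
|A∪B| = |A| + |B| - |A∩B| = 75 + 70 - 50 = 95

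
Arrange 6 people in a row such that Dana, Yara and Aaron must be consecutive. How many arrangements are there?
Treat the 3 as one block: (6-3+1)! × 3! = 24 × 6 = 144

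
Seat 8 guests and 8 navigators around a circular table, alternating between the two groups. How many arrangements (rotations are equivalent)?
Fix one of the guests: (8-1)! ways for the remaining guests, × 8! ways for the navigators = 5040 × 40320 = 203212800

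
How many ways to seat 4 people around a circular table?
Circular: fix one position, arrange the rest. (4-1)! = 6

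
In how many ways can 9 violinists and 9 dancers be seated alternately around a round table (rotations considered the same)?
Fix one of the violinists: (9-1)! ways for the remaining violinists, × 9! ways for the dancers = 40320 × 362880 = 14631321600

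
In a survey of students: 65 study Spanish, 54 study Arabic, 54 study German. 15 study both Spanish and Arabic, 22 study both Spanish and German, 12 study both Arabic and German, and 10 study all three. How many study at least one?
|A∪B∪C| = 65+54+54-15-22-12+10 = 134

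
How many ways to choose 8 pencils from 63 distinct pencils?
C(63,8) = 63!/(8!×55!) = 3872894697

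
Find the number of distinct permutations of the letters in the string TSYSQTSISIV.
11! / (2! × 1! × 1! × 1! × 4! × 2!) = 415800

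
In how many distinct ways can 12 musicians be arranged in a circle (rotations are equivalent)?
Circular: fix one position, arrange the rest. (12-1)! = 39916800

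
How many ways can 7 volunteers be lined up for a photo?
7! = 5040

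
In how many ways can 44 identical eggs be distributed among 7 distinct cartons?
C(44+7-1, 7-1) = C(50, 6) = 15890700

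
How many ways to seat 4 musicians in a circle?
Circular: fix one position, arrange the rest. (4-1)! = 6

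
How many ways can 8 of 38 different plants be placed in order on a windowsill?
P(38,8) = 38!/(38-8)! = 1971788797440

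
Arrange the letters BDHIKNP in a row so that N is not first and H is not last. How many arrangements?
By inclusion-exclusion: 7! - 2×(7-1)! + (7-2)! = 5040 - 1440 + 120 = 3720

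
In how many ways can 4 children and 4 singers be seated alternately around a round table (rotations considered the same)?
Fix one of the children: (4-1)! ways for the remaining children, × 4! ways for the singers = 6 × 24 = 144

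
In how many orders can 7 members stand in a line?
7! = 5040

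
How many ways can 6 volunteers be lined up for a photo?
6! = 720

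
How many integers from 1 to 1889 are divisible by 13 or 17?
⌊1889/13⌋ + ⌊1889/17⌋ - ⌊1889/221⌋ = 145 + 111 - 8 = 248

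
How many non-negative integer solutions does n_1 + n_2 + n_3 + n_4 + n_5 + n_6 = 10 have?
C(10+6-1, 6-1) = C(15, 5) = 3003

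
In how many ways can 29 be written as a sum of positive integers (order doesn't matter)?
Pentagonal recurrence p(n) = p(n-1) + p(n-2) - p(n-5) - p(n-7) + p(n-12) + p(n-15) - ... gives p(0..28) = 1, 1, 2, 3, 5, 7, 11, 15, 22, 30, 42, 56, 77, 101, 135, 176, 231, 297, 385, 490, 627, 792, 1002, 1255, 1575, 1958, 2436, 3010, 3718. p(29) = p(28) + p(27) - p(24) - p(22) + p(17) + p(14) - p(7) - p(3) = 3718 + 3010 - 1575 - 1002 + 297 + 135 - 15 - 3 = 4565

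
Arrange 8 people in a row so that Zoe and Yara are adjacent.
Treat as block: (8-1)! × 2! = 5040 × 2 = 10080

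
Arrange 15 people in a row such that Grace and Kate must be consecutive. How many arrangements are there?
Treat the 2 as one block: (15-2+1)! × 2! = 87178291200 × 2 = 174356582400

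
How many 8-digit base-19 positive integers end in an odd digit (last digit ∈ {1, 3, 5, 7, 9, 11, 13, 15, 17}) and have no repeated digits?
Last∈{1,3,5,7,9,11,13,15,17}. Last=0: 0. Last nonzero: 9×17×P(17,6) = 1363340160. Total = 1363340160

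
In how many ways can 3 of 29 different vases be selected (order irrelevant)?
C(29,3) = 29!/(3!×26!) = 3654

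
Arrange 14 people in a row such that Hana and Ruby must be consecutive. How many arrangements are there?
Treat the 2 as one block: (14-2+1)! × 2! = 6227020800 × 2 = 12454041600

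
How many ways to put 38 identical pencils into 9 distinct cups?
C(38+9-1, 9-1) = C(46, 8) = 260932815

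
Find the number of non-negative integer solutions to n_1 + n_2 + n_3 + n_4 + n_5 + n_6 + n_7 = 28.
C(28+7-1, 7-1) = C(34, 6) = 1344904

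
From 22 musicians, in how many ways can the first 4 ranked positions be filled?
P(22,4) = 22!/(22-4)! = 175560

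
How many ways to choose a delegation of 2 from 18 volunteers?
C(18,2) = 18!/(2!×16!) = 153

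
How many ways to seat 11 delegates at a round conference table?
Circular: fix one position, arrange the rest. (11-1)! = 3628800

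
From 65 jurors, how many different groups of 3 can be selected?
C(65,3) = 65!/(3!×62!) = 43680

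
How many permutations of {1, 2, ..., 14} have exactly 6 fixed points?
Choose the 6 fixed points C(14,6) = 3003, derange the rest: !8 = Σ_{j=0}^{8} (-1)^j·8!/j! = 40320 - 40320 + 20160 - 6720 + 1680 - 336 + 56 - 8 + 1 = 14833. Product = 3003 × 14833 = 44543499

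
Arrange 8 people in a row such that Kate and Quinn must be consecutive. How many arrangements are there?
Treat the 2 as one block: (8-2+1)! × 2! = 5040 × 2 = 10080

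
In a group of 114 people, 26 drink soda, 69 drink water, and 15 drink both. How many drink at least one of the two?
|A∪B| = |A| + |B| - |A∩B| = 26 + 69 - 15 = 80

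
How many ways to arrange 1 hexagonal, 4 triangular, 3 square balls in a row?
8! / (1! × 4! × 3!) = 280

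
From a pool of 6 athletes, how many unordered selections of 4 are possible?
C(6,4) = 6!/(4!×2!) = 15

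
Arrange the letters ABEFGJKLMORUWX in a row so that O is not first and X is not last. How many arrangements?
By inclusion-exclusion: 14! - 2×(14-1)! + (14-2)! = 87178291200 - 12454041600 + 479001600 = 75203251200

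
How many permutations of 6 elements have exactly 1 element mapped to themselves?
Choose the 1 fixed point C(6,1) = 6, derange the rest: !5 = Σ_{j=0}^{5} (-1)^j·5!/j! = 120 - 120 + 60 - 20 + 5 - 1 = 44. Product = 6 × 44 = 264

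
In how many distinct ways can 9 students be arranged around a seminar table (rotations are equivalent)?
Circular: fix one position, arrange the rest. (9-1)! = 40320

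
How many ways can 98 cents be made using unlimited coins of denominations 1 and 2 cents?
Coefficient of x^98 in 1/(1-x^1) · 1/(1-x^2). Use j coins of 2 for j = 0..⌊98/2⌋ = 49, the rest in 1s: 49 + 1 = 50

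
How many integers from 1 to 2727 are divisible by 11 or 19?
⌊2727/11⌋ + ⌊2727/19⌋ - ⌊2727/209⌋ = 247 + 143 - 13 = 377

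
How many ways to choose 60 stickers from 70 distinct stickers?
C(70,60) = 70!/(60!×10!) = 396704524216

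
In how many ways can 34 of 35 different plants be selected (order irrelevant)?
C(35,34) = 35!/(34!×1!) = 35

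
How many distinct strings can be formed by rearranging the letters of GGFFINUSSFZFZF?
14! / (2! × 2! × 1! × 2! × 1! × 5! × 1!) = 90810720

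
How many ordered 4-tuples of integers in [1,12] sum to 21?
Coefficient of x^21 in (x + x² + ... + x^12)^4. By inclusion-exclusion on dice exceeding 12: Σ_j (-1)^j C(4,j)·C(21-1-12j, 3) = C(4,0)·C(20,3) - C(4,1)·C(8,3) = 1·1140 - 4·56 = 916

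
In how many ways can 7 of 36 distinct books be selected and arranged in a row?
P(36,7) = 36!/(36-7)! = 42072307200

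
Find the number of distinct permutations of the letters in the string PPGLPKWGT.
9! / (1! × 1! × 1! × 1! × 3! × 2!) = 30240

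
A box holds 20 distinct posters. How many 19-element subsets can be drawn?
C(20,19) = 20!/(19!×1!) = 20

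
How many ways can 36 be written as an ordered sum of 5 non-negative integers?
C(36+5-1, 5-1) = C(40, 4) = 91390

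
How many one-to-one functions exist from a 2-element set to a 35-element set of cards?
P(35,2) = 35!/(35-2)! = 1190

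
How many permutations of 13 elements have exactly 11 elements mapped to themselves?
Choose the 11 fixed points C(13,11) = 78, derange the rest: !2 = Σ_{j=0}^{2} (-1)^j·2!/j! = 2 - 2 + 1 = 1. Product = 78 × 1 = 78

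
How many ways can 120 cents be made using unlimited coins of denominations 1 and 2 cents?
Coefficient of x^120 in 1/(1-x^1) · 1/(1-x^2). Use j coins of 2 for j = 0..⌊120/2⌋ = 60, the rest in 1s: 60 + 1 = 61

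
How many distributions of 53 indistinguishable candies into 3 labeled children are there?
C(53+3-1, 3-1) = C(55, 2) = 1485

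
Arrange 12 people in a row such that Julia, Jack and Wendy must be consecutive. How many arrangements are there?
Treat the 3 as one block: (12-3+1)! × 3! = 3628800 × 6 = 21772800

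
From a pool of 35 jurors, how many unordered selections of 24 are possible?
C(35,24) = 35!/(24!×11!) = 417225900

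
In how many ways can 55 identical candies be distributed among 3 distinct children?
C(55+3-1, 3-1) = C(57, 2) = 1596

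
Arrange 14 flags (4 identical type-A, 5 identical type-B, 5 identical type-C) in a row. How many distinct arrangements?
14! / (4! × 5! × 5!) = 252252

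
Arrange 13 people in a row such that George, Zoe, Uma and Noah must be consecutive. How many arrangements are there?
Treat the 4 as one block: (13-4+1)! × 4! = 3628800 × 24 = 87091200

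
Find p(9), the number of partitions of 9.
Pentagonal recurrence p(n) = p(n-1) + p(n-2) - p(n-5) - p(n-7) + p(n-12) + p(n-15) - ... gives p(0..8) = 1, 1, 2, 3, 5, 7, 11, 15, 22. p(9) = p(8) + p(7) - p(4) - p(2) = 22 + 15 - 5 - 2 = 30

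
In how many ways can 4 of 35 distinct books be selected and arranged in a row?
P(35,4) = 35!/(35-4)! = 1256640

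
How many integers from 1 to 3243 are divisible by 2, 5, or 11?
⌊3243/2⌋+⌊3243/5⌋+⌊3243/11⌋ - ⌊3243/10⌋-⌊3243/22⌋-⌊3243/55⌋ + ⌊3243/110⌋ = 1621+648+294 - 324-147-58 + 29 = 2063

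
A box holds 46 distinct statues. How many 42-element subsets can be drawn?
C(46,42) = 46!/(42!×4!) = 163185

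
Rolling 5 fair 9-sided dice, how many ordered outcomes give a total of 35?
Coefficient of x^35 in (x + x² + ... + x^9)^5. By inclusion-exclusion on dice exceeding 9: Σ_j (-1)^j C(5,j)·C(35-1-9j, 4) = C(5,0)·C(34,4) - C(5,1)·C(25,4) + C(5,2)·C(16,4) - C(5,3)·C(7,4) = 1·46376 - 5·12650 + 10·1820 - 10·35 = 976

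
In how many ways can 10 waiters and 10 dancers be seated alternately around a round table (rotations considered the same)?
Fix one of the waiters: (10-1)! ways for the remaining waiters, × 10! ways for the dancers = 362880 × 3628800 = 1316818944000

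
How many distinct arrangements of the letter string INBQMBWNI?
9! / (2! × 1! × 2! × 1! × 2! × 1!) = 45360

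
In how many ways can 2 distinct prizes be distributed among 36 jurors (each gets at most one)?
P(36,2) = 36!/(36-2)! = 1260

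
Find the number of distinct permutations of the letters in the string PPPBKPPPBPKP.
12! / (8! × 2! × 2!) = 2970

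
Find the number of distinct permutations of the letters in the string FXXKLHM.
7! / (1! × 1! × 2! × 1! × 1! × 1!) = 2520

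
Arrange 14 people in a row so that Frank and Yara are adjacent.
Treat as block: (14-1)! × 2! = 6227020800 × 2 = 12454041600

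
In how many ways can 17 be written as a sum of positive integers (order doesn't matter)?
Pentagonal recurrence p(n) = p(n-1) + p(n-2) - p(n-5) - p(n-7) + p(n-12) + p(n-15) - ... gives p(0..16) = 1, 1, 2, 3, 5, 7, 11, 15, 22, 30, 42, 56, 77, 101, 135, 176, 231. p(17) = p(16) + p(15) - p(12) - p(10) + p(5) + p(2) = 231 + 176 - 77 - 42 + 7 + 2 = 297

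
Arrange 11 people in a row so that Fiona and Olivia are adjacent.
Treat as block: (11-1)! × 2! = 3628800 × 2 = 7257600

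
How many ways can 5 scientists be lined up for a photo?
5! = 120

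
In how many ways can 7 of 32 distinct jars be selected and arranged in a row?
P(32,7) = 32!/(32-7)! = 16963914240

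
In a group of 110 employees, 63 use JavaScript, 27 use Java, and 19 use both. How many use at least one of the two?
|A∪B| = |A| + |B| - |A∩B| = 63 + 27 - 19 = 71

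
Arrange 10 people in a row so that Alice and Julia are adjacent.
Treat as block: (10-1)! × 2! = 362880 × 2 = 725760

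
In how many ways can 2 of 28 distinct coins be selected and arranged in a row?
P(28,2) = 28!/(28-2)! = 756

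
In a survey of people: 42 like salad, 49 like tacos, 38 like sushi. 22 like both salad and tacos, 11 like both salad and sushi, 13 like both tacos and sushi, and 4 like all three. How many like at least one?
|A∪B∪C| = 42+49+38-22-11-13+4 = 87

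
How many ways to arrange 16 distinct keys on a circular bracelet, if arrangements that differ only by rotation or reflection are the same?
(16-1)!/2 = 1307674368000/2 = 653837184000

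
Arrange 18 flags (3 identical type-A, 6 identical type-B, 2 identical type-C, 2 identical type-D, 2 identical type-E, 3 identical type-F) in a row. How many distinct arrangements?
18! / (3! × 6! × 2! × 2! × 2! × 3!) = 30875644800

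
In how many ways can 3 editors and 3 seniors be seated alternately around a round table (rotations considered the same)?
Fix one of the editors: (3-1)! ways for the remaining editors, × 3! ways for the seniors = 2 × 6 = 12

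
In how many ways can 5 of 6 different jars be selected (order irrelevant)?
C(6,5) = 6!/(5!×1!) = 6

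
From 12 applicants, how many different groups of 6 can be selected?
C(12,6) = 12!/(6!×6!) = 924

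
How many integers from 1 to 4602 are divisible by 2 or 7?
⌊4602/2⌋ + ⌊4602/7⌋ - ⌊4602/14⌋ = 2301 + 657 - 328 = 2630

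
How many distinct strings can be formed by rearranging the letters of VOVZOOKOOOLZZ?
13! / (2! × 6! × 3! × 1! × 1!) = 720720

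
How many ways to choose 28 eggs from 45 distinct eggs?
C(45,28) = 45!/(28!×17!) = 1103068603890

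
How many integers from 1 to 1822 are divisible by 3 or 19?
⌊1822/3⌋ + ⌊1822/19⌋ - ⌊1822/57⌋ = 607 + 95 - 31 = 671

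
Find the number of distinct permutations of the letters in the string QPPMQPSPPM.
10! / (2! × 2! × 1! × 5!) = 7560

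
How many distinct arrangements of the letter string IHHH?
4! / (1! × 3!) = 4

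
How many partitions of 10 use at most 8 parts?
By conjugation, equals partitions of 10 into parts ≤ 8. Let r_j(i) = number of partitions of i into parts ≤ j, for i = 0..10. r_1(i) = 1 for all i; r_j(i) = r_{j-1}(i) + r_j(i-j). Rows j = 2..8: ≤2: 1 1 2 2 3 3 4 4 5 5 6; ≤3: 1 1 2 3 4 5 7 8 10 12 14; ≤4: 1 1 2 3 5 6 9 11 15 18 23; ≤5: 1 1 2 3 5 7 10 13 18 23 30; ≤6: 1 1 2 3 5 7 11 14 20 26 35; ≤7: 1 1 2 3 5 7 11 15 21 28 38; ≤8: 1 1 2 3 5 7 11 15 22 29 40. r_8(10) = 40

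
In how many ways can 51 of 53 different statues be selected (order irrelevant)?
C(53,51) = 53!/(51!×2!) = 1378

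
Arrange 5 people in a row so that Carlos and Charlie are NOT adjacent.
Total - adjacent = 5! - (5-1)!×2 = 120 - 48 = 72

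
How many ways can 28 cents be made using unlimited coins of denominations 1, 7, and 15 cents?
Coefficient of x^28 in 1/(1-x^1) · 1/(1-x^7) · 1/(1-x^15). Case on j = number of 15-cent coins (j = 0..1); remainder r = 28 - 15j is made from {1,7} in ⌊r/7⌋+1 ways. r = 28, 13 → 5 + 2 = 7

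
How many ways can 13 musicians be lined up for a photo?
13! = 6227020800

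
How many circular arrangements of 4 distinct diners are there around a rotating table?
Circular: fix one position, arrange the rest. (4-1)! = 6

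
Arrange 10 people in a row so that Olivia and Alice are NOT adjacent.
Total - adjacent = 10! - (10-1)!×2 = 3628800 - 725760 = 2903040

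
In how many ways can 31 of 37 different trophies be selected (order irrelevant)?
C(37,31) = 37!/(31!×6!) = 2324784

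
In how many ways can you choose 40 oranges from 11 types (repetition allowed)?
C(40+11-1, 11-1) = C(50, 10) = 10272278170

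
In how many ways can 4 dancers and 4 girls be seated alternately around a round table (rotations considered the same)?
Fix one of the dancers: (4-1)! ways for the remaining dancers, × 4! ways for the girls = 6 × 24 = 144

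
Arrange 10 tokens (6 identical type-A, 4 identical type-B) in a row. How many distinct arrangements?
10! / (6! × 4!) = 210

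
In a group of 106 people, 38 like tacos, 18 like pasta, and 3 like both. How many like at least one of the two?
|A∪B| = |A| + |B| - |A∩B| = 38 + 18 - 3 = 53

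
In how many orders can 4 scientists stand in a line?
4! = 24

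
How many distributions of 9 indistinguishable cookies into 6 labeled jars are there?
C(9+6-1, 6-1) = C(14, 5) = 2002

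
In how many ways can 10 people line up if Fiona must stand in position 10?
Fix one position: (10-1)! = 362880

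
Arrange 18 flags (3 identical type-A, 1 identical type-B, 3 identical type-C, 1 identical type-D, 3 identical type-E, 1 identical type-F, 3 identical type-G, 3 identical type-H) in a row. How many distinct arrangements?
18! / (3! × 1! × 3! × 1! × 3! × 1! × 3! × 3!) = 823350528000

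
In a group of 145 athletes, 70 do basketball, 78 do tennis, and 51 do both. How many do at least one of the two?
|A∪B| = |A| + |B| - |A∩B| = 70 + 78 - 51 = 97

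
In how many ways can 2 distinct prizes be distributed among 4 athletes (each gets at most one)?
P(4,2) = 4!/(4-2)! = 12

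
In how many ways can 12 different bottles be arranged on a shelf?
12! = 479001600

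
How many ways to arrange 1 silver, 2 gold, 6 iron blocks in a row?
9! / (1! × 2! × 6!) = 252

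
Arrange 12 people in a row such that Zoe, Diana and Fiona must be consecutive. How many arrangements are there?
Treat the 3 as one block: (12-3+1)! × 3! = 3628800 × 6 = 21772800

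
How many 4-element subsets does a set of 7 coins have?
C(7,4) = 7!/(4!×3!) = 35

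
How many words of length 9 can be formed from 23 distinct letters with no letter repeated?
P(23,9) = 23!/(23-9)! = 296541907200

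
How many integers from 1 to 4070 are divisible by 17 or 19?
⌊4070/17⌋ + ⌊4070/19⌋ - ⌊4070/323⌋ = 239 + 214 - 12 = 441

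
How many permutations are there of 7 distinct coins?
7! = 5040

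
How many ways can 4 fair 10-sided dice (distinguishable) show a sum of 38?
Coefficient of x^38 in (x + x² + ... + x^10)^4. By inclusion-exclusion on dice exceeding 10: Σ_j (-1)^j C(4,j)·C(38-1-10j, 3) = C(4,0)·C(37,3) - C(4,1)·C(27,3) + C(4,2)·C(17,3) - C(4,3)·C(7,3) = 1·7770 - 4·2925 + 6·680 - 4·35 = 10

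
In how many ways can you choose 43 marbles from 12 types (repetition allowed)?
C(43+12-1, 12-1) = C(54, 11) = 95722852680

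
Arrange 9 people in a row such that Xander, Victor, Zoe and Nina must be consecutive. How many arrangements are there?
Treat the 4 as one block: (9-4+1)! × 4! = 720 × 24 = 17280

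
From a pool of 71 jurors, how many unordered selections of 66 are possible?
C(71,66) = 71!/(66!×5!) = 13019909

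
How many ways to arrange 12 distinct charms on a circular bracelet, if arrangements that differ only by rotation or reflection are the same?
(12-1)!/2 = 39916800/2 = 19958400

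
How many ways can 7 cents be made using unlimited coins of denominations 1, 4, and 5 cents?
Coefficient of x^7 in 1/(1-x^1) · 1/(1-x^4) · 1/(1-x^5). Case on j = number of 5-cent coins (j = 0..1); remainder r = 7 - 5j is made from {1,4} in ⌊r/4⌋+1 ways. r = 7, 2 → 2 + 1 = 3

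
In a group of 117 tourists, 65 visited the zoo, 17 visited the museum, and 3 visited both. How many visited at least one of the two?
|A∪B| = |A| + |B| - |A∩B| = 65 + 17 - 3 = 79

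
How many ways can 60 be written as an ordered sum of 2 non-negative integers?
C(60+2-1, 2-1) = C(61, 1) = 61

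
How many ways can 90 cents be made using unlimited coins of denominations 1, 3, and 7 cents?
Coefficient of x^90 in 1/(1-x^1) · 1/(1-x^3) · 1/(1-x^7). Case on j = number of 7-cent coins (j = 0..12); remainder r = 90 - 7j is made from {1,3} in ⌊r/3⌋+1 ways. r = 90, 83, 76, 69, 62, 55, 48, 41, 34, 27, 20, 13, 6 → 31 + 28 + 26 + 24 + 21 + 19 + 17 + 14 + 12 + 10 + 7 + 5 + 3 = 217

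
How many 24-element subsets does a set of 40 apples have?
C(40,24) = 40!/(24!×16!) = 62852101650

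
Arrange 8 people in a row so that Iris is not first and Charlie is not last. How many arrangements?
By inclusion-exclusion: 8! - 2×(8-1)! + (8-2)! = 40320 - 10080 + 720 = 30960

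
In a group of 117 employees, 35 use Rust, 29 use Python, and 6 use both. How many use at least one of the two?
|A∪B| = |A| + |B| - |A∩B| = 35 + 29 - 6 = 58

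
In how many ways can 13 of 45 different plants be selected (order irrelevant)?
C(45,13) = 45!/(13!×32!) = 73006209045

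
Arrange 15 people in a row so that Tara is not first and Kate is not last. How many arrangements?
By inclusion-exclusion: 15! - 2×(15-1)! + (15-2)! = 1307674368000 - 174356582400 + 6227020800 = 1139544806400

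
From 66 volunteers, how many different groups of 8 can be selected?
C(66,8) = 66!/(8!×58!) = 5743572120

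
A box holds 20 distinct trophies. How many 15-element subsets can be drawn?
C(20,15) = 20!/(15!×5!) = 15504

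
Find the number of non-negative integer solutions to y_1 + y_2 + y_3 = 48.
C(48+3-1, 3-1) = C(50, 2) = 1225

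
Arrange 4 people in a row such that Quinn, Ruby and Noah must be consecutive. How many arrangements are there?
Treat the 3 as one block: (4-3+1)! × 3! = 2 × 6 = 12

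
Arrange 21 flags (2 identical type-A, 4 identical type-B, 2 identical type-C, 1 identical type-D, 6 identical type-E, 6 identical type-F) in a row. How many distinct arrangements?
21! / (2! × 4! × 2! × 1! × 6! × 6!) = 1026615189600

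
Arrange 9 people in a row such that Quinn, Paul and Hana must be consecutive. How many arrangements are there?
Treat the 3 as one block: (9-3+1)! × 3! = 5040 × 6 = 30240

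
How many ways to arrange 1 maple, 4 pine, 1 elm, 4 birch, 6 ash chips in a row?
16! / (1! × 4! × 1! × 4! × 6!) = 50450400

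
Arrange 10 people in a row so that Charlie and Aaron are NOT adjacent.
Total - adjacent = 10! - (10-1)!×2 = 3628800 - 725760 = 2903040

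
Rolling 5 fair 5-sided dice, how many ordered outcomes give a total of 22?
Coefficient of x^22 in (x + x² + ... + x^5)^5. By inclusion-exclusion on dice exceeding 5: Σ_j (-1)^j C(5,j)·C(22-1-5j, 4) = C(5,0)·C(21,4) - C(5,1)·C(16,4) + C(5,2)·C(11,4) - C(5,3)·C(6,4) = 1·5985 - 5·1820 + 10·330 - 10·15 = 35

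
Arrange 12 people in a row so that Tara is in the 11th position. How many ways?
Fix one position: (12-1)! = 39916800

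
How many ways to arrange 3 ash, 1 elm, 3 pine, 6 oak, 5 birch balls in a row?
18! / (3! × 1! × 3! × 6! × 5!) = 2058376320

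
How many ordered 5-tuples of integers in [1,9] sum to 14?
Coefficient of x^14 in (x + x² + ... + x^9)^5. By inclusion-exclusion on dice exceeding 9: Σ_j (-1)^j C(5,j)·C(14-1-9j, 4) = C(5,0)·C(13,4) - C(5,1)·C(4,4) = 1·715 - 5·1 = 710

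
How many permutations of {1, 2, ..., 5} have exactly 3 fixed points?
Choose the 3 fixed points C(5,3) = 10, derange the rest: !2 = Σ_{j=0}^{2} (-1)^j·2!/j! = 2 - 2 + 1 = 1. Product = 10 × 1 = 10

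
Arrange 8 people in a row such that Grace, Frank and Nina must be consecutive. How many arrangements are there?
Treat the 3 as one block: (8-3+1)! × 3! = 720 × 6 = 4320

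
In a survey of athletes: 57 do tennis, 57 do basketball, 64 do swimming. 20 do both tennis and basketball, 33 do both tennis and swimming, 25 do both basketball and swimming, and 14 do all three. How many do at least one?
|A∪B∪C| = 57+57+64-20-33-25+14 = 114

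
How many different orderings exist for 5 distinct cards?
5! = 120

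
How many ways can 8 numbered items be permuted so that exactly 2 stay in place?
Choose the 2 fixed points C(8,2) = 28, derange the rest: !6 = Σ_{j=0}^{6} (-1)^j·6!/j! = 720 - 720 + 360 - 120 + 30 - 6 + 1 = 265. Product = 28 × 265 = 7420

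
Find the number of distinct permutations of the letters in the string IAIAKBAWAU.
10! / (1! × 1! × 1! × 2! × 1! × 4!) = 75600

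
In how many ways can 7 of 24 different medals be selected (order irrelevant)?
C(24,7) = 24!/(7!×17!) = 346104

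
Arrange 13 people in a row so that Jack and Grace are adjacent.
Treat as block: (13-1)! × 2! = 479001600 × 2 = 958003200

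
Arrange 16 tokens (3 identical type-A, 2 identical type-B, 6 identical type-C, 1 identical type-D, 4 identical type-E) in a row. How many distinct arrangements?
16! / (3! × 2! × 6! × 1! × 4!) = 100900800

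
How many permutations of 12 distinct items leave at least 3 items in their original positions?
Exactly j fixed points: C(12,j)·!(12-j); sum over j ≥ 3 (derangement numbers via !m = (m-1)·(!(m-1) + !(m-2)): !0..!9 = 1, 0, 1, 2, 9, 44, 265, 1854, 14833, 133496). Σ_{j=3}^{12} C(12,j)·!(12-j) = C(12,3)·!9 + C(12,4)·!8 + C(12,5)·!7 + C(12,6)·!6 + C(12,7)·!5 + C(12,8)·!4 + C(12,9)·!3 + C(12,10)·!2 + C(12,11)·!1 + C(12,12)·!0 = 220·133496 + 495·14833 + 792·1854 + 924·265 + 792·44 + 495·9 + 220·2 + 66·1 + 12·0 + 1·1 = 38464493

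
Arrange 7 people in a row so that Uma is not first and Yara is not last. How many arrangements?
By inclusion-exclusion: 7! - 2×(7-1)! + (7-2)! = 5040 - 1440 + 120 = 3720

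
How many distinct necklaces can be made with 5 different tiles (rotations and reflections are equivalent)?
(5-1)!/2 = 24/2 = 12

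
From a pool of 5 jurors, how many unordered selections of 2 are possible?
C(5,2) = 5!/(2!×3!) = 10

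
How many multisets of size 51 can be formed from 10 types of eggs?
C(51+10-1, 10-1) = C(60, 9) = 14783142660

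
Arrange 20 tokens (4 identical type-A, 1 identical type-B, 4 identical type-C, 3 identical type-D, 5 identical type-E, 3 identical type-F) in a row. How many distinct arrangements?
20! / (4! × 1! × 4! × 3! × 5! × 3!) = 977728752000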